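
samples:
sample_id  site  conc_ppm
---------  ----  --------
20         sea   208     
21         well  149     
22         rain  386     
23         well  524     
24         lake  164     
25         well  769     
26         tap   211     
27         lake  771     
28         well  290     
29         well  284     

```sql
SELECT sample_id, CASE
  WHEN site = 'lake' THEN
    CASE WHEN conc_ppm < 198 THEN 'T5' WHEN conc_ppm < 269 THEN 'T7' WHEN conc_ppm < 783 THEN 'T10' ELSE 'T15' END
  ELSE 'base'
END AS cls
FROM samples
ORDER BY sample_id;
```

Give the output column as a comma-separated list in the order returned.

base, base, base, base, T5, base, base, T10, base, base

sample_id=20: site='sea' → outer ELSE → base
sample_id=21: site='well' → outer ELSE → base
sample_id=22: site='rain' → outer ELSE → base
sample_id=23: site='well' → outer ELSE → base
sample_id=24: site='lake' → inner[conc_ppm < 198] → T5
sample_id=25: site='well' → outer ELSE → base
sample_id=26: site='tap' → outer ELSE → base
sample_id=27: site='lake' → inner[conc_ppm < 783] → T10
sample_id=28: site='well' → outer ELSE → base
sample_id=29: site='well' → outer ELSE → base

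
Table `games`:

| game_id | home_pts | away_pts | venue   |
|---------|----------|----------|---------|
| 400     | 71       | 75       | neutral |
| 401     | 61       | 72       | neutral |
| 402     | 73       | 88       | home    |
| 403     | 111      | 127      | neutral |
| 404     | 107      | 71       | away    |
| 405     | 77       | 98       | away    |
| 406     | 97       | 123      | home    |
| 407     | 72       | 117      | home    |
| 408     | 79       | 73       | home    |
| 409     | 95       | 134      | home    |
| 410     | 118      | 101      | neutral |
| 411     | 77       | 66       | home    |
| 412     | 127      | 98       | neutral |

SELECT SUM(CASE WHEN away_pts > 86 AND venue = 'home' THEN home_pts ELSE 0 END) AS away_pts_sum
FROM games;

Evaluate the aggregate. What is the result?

337

game_id=400: ✗
game_id=401: ✗
game_id=402: ✓ → 73
game_id=403: ✗
game_id=404: ✗
game_id=405: ✗
game_id=406: ✓ → 97
game_id=407: ✓ → 72
game_id=408: ✗
game_id=409: ✓ → 95
game_id=410: ✗
game_id=411: ✗
game_id=412: ✗
away_pts_sum = 73 + 97 + 72 + 95 = 337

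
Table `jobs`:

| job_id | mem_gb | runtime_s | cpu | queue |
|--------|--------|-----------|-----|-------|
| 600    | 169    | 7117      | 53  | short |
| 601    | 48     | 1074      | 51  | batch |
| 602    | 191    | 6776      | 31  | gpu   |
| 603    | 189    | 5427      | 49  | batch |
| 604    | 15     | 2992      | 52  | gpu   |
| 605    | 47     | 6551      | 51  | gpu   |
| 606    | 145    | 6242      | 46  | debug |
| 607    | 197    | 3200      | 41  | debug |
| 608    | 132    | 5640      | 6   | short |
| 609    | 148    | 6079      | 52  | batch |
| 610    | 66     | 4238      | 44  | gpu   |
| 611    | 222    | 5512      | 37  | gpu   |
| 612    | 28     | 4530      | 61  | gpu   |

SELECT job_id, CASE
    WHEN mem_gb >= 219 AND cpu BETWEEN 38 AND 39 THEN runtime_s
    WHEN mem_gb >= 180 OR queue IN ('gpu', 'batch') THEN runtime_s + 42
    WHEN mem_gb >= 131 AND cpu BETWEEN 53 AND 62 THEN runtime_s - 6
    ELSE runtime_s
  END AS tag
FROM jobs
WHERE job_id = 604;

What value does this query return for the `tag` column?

3034

job_id = 604: mem_gb=15, runtime_s=2992, cpu=52, queue=gpu.
mem_gb >= 219 AND cpu BETWEEN 38 AND 39 → false
mem_gb >= 180 OR queue IN ('gpu', 'batch') → true → 3034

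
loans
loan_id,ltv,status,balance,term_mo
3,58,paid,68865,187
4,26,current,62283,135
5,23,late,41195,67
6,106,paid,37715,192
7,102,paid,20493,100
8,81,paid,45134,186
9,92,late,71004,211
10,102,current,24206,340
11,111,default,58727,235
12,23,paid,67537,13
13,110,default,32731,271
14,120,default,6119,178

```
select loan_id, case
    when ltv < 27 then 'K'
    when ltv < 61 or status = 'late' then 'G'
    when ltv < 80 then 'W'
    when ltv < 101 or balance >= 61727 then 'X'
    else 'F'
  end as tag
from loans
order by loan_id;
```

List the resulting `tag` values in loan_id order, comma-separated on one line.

G, K, K, F, F, X, G, F, F, K, F, F

loan_id=3: ltv < 61 or status = 'late' → G
loan_id=4: ltv < 27 → K
loan_id=5: ltv < 27 → K
loan_id=6: ELSE → F
loan_id=7: ELSE → F
loan_id=8: ltv < 101 or balance >= 61727 → X
loan_id=9: ltv < 61 or status = 'late' → G
loan_id=10: ELSE → F
loan_id=11: ELSE → F
loan_id=12: ltv < 27 → K
loan_id=13: ELSE → F
loan_id=14: ELSE → F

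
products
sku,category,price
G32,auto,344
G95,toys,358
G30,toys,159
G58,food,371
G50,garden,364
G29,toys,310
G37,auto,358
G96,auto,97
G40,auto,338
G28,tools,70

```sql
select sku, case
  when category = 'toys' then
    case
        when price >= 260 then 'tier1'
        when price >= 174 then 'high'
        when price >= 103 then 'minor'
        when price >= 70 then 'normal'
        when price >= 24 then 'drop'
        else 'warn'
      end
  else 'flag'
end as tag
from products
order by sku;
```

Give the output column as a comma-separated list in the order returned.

flag, tier1, minor, flag, flag, flag, flag, flag, tier1, flag

sku=G28: category='tools' → outer ELSE → flag
sku=G29: category='toys' → inner[price >= 260] → tier1
sku=G30: category='toys' → inner[price >= 103] → minor
sku=G32: category='auto' → outer ELSE → flag
sku=G37: category='auto' → outer ELSE → flag
sku=G40: category='auto' → outer ELSE → flag
sku=G50: category='garden' → outer ELSE → flag
sku=G58: category='food' → outer ELSE → flag
sku=G95: category='toys' → inner[price >= 260] → tier1
sku=G96: category='auto' → outer ELSE → flag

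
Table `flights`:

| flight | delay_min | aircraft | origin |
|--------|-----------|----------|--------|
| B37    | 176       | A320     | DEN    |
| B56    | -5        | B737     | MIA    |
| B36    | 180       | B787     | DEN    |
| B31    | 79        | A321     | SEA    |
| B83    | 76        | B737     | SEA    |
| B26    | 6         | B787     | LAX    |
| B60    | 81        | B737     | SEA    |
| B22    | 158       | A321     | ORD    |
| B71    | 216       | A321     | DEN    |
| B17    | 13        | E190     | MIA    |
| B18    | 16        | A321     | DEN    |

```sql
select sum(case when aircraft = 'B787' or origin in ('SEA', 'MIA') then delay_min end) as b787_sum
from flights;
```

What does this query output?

430

flight=B37: ✗
flight=B56: ✓ → -5
flight=B36: ✓ → 180
flight=B31: ✓ → 79
flight=B83: ✓ → 76
flight=B26: ✓ → 6
flight=B60: ✓ → 81
flight=B22: ✗
flight=B71: ✗
flight=B17: ✓ → 13
flight=B18: ✗
b787_sum = -5 + 180 + 79 + 76 + 6 + 81 + 13 = 430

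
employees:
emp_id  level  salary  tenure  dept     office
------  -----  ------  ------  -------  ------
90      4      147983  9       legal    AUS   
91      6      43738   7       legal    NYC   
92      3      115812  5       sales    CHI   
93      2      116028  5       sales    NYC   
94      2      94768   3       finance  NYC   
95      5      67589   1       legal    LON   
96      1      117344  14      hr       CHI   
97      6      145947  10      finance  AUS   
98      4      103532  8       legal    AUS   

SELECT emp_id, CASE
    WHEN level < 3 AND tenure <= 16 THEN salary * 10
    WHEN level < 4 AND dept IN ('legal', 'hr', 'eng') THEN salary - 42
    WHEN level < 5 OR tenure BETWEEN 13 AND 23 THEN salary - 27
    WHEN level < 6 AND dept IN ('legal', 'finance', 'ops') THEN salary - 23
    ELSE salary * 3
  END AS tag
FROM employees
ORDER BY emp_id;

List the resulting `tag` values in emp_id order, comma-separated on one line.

147956, 131214, 115785, 1160280, 947680, 67566, 1173440, 437841, 103505

emp_id=90: level < 5 OR tenure BETWEEN 13 AND 23 → 147956
emp_id=91: ELSE → 131214
emp_id=92: level < 5 OR tenure BETWEEN 13 AND 23 → 115785
emp_id=93: level < 3 AND tenure <= 16 → 1160280
emp_id=94: level < 3 AND tenure <= 16 → 947680
emp_id=95: level < 6 AND dept IN ('legal', 'finance', 'ops') → 67566
emp_id=96: level < 3 AND tenure <= 16 → 1173440
emp_id=97: ELSE → 437841
emp_id=98: level < 5 OR tenure BETWEEN 13 AND 23 → 103505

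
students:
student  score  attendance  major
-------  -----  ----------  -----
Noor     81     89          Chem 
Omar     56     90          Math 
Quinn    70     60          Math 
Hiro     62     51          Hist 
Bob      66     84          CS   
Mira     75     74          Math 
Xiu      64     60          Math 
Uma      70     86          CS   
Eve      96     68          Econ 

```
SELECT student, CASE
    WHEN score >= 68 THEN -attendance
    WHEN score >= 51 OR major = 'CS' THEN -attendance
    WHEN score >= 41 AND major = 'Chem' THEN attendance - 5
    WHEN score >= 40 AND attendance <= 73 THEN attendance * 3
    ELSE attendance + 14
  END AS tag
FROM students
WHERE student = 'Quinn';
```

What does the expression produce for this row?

student = Quinn: score=70, attendance=60, major=Math.
score >= 68 → true → -60

-60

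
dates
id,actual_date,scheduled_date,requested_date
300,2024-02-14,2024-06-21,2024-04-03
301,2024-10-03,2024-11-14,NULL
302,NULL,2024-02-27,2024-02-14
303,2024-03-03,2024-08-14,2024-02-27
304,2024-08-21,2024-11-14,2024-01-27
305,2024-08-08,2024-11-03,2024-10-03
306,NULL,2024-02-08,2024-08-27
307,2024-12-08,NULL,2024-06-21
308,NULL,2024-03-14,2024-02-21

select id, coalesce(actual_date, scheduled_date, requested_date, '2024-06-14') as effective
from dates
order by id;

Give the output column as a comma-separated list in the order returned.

2024-02-14, 2024-10-03, 2024-02-27, 2024-03-03, 2024-08-21, 2024-08-08, 2024-02-08, 2024-12-08, 2024-03-14

id=300: actual_date=2024-02-14 → 2024-02-14
id=301: actual_date=2024-10-03 → 2024-10-03
id=302: actual_date=NULL, scheduled_date=2024-02-27 → 2024-02-27
id=303: actual_date=2024-03-03 → 2024-03-03
id=304: actual_date=2024-08-21 → 2024-08-21
id=305: actual_date=2024-08-08 → 2024-08-08
id=306: actual_date=NULL, scheduled_date=2024-02-08 → 2024-02-08
id=307: actual_date=2024-12-08 → 2024-12-08
id=308: actual_date=NULL, scheduled_date=2024-03-14 → 2024-03-14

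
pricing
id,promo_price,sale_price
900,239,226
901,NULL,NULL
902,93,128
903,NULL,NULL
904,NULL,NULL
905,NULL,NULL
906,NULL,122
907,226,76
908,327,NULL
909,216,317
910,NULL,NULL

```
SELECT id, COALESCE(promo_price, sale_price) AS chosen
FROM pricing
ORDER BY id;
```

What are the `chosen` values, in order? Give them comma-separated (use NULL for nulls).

id=900: promo_price=239 → 239
id=901: promo_price=NULL, sale_price=NULL (all NULL) → NULL
id=902: promo_price=93 → 93
id=903: promo_price=NULL, sale_price=NULL (all NULL) → NULL
id=904: promo_price=NULL, sale_price=NULL (all NULL) → NULL
id=905: promo_price=NULL, sale_price=NULL (all NULL) → NULL
id=906: promo_price=NULL, sale_price=122 → 122
id=907: promo_price=226 → 226
id=908: promo_price=327 → 327
id=909: promo_price=216 → 216
id=910: promo_price=NULL, sale_price=NULL (all NULL) → NULL

239, NULL, 93, NULL, NULL, NULL, 122, 226, 327, 216, NULL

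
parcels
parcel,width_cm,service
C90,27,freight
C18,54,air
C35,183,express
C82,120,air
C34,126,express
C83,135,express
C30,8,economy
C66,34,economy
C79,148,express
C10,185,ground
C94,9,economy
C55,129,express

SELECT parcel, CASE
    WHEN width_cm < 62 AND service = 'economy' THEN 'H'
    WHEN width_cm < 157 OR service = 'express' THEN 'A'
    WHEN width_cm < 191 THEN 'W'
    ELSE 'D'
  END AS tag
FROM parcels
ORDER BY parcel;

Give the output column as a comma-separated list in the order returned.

W, A, H, A, A, A, H, A, A, A, A, H

parcel=C10: width_cm < 191 → W
parcel=C18: width_cm < 157 OR service = 'express' → A
parcel=C30: width_cm < 62 AND service = 'economy' → H
parcel=C34: width_cm < 157 OR service = 'express' → A
parcel=C35: width_cm < 157 OR service = 'express' → A
parcel=C55: width_cm < 157 OR service = 'express' → A
parcel=C66: width_cm < 62 AND service = 'economy' → H
parcel=C79: width_cm < 157 OR service = 'express' → A
parcel=C82: width_cm < 157 OR service = 'express' → A
parcel=C83: width_cm < 157 OR service = 'express' → A
parcel=C90: width_cm < 157 OR service = 'express' → A
parcel=C94: width_cm < 62 AND service = 'economy' → H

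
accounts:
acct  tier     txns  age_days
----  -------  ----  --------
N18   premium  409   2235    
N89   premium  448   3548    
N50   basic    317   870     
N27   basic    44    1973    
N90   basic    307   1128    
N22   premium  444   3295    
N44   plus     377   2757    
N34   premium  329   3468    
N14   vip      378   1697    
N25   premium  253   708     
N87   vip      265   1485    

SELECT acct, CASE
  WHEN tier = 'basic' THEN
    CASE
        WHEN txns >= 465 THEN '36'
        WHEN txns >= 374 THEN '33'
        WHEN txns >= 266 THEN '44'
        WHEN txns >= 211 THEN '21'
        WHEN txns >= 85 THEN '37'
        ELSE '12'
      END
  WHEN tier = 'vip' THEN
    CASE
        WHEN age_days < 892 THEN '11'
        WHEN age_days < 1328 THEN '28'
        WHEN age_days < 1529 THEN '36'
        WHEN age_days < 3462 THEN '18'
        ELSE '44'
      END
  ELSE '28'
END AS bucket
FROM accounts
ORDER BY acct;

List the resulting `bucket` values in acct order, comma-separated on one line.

18, 28, 28, 28, 12, 28, 28, 44, 36, 28, 44

acct=N14: tier='vip' → inner[age_days < 3462] → 18
acct=N18: tier='premium' → outer ELSE → 28
acct=N22: tier='premium' → outer ELSE → 28
acct=N25: tier='premium' → outer ELSE → 28
acct=N27: tier='basic' → inner[ELSE] → 12
acct=N34: tier='premium' → outer ELSE → 28
acct=N44: tier='plus' → outer ELSE → 28
acct=N50: tier='basic' → inner[txns >= 266] → 44
acct=N87: tier='vip' → inner[age_days < 1529] → 36
acct=N89: tier='premium' → outer ELSE → 28
acct=N90: tier='basic' → inner[txns >= 266] → 44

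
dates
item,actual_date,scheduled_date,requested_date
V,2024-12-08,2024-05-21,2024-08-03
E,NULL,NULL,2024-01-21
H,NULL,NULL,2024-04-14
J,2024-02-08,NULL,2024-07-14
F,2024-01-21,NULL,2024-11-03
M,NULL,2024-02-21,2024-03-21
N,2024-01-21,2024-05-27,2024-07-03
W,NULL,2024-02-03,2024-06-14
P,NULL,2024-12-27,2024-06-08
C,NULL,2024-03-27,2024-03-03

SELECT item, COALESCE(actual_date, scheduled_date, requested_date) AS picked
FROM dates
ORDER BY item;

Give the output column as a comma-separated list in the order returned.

2024-03-27, 2024-01-21, 2024-01-21, 2024-04-14, 2024-02-08, 2024-02-21, 2024-01-21, 2024-12-27, 2024-12-08, 2024-02-03

item=C: actual_date=NULL, scheduled_date=2024-03-27 → 2024-03-27
item=E: actual_date=NULL, scheduled_date=NULL, requested_date=2024-01-21 → 2024-01-21
item=F: actual_date=2024-01-21 → 2024-01-21
item=H: actual_date=NULL, scheduled_date=NULL, requested_date=2024-04-14 → 2024-04-14
item=J: actual_date=2024-02-08 → 2024-02-08
item=M: actual_date=NULL, scheduled_date=2024-02-21 → 2024-02-21
item=N: actual_date=2024-01-21 → 2024-01-21
item=P: actual_date=NULL, scheduled_date=2024-12-27 → 2024-12-27
item=V: actual_date=2024-12-08 → 2024-12-08
item=W: actual_date=NULL, scheduled_date=2024-02-03 → 2024-02-03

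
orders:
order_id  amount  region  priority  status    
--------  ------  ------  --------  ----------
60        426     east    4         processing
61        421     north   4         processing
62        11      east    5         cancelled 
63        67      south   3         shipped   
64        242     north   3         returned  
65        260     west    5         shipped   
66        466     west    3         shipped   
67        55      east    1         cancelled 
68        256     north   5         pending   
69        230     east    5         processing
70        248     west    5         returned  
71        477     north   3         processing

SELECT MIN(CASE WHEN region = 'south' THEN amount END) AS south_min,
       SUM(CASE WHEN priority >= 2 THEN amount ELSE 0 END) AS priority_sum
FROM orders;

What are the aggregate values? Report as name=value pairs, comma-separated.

south_min=67, priority_sum=3104

[south_min: region = 'south']
order_id=60: ✗
order_id=61: ✗
order_id=62: ✗
order_id=63: ✓ → 67
order_id=64: ✗
order_id=65: ✗
order_id=66: ✗
order_id=67: ✗
order_id=68: ✗
order_id=69: ✗
order_id=70: ✗
order_id=71: ✗
south_min = MIN(67) = 67
—
[priority_sum: priority >= 2]
order_id=60: ✓ → 426
order_id=61: ✓ → 421
order_id=62: ✓ → 11
order_id=63: ✓ → 67
order_id=64: ✓ → 242
order_id=65: ✓ → 260
order_id=66: ✓ → 466
order_id=67: ✗
order_id=68: ✓ → 256
order_id=69: ✓ → 230
order_id=70: ✓ → 248
order_id=71: ✓ → 477
priority_sum = 426 + 421 + 11 + 67 + 242 + 260 + 466 + 256 + 230 + 248 + 477 = 3104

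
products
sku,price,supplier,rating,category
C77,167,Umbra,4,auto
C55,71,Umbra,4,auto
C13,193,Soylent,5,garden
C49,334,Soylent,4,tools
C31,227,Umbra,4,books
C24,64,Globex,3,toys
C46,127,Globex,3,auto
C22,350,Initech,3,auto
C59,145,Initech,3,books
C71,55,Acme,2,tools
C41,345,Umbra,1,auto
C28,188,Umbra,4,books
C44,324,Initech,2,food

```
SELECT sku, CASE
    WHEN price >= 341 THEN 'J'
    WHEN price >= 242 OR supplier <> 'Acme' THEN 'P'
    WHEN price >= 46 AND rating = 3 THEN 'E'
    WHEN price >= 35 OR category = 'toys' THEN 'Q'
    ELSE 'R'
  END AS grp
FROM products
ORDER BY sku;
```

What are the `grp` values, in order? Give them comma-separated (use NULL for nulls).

P, J, P, P, P, J, P, P, P, P, P, Q, P

sku=C13: price >= 242 OR supplier <> 'Acme' → P
sku=C22: price >= 341 → J
sku=C24: price >= 242 OR supplier <> 'Acme' → P
sku=C28: price >= 242 OR supplier <> 'Acme' → P
sku=C31: price >= 242 OR supplier <> 'Acme' → P
sku=C41: price >= 341 → J
sku=C44: price >= 242 OR supplier <> 'Acme' → P
sku=C46: price >= 242 OR supplier <> 'Acme' → P
sku=C49: price >= 242 OR supplier <> 'Acme' → P
sku=C55: price >= 242 OR supplier <> 'Acme' → P
sku=C59: price >= 242 OR supplier <> 'Acme' → P
sku=C71: price >= 35 OR category = 'toys' → Q
sku=C77: price >= 242 OR supplier <> 'Acme' → P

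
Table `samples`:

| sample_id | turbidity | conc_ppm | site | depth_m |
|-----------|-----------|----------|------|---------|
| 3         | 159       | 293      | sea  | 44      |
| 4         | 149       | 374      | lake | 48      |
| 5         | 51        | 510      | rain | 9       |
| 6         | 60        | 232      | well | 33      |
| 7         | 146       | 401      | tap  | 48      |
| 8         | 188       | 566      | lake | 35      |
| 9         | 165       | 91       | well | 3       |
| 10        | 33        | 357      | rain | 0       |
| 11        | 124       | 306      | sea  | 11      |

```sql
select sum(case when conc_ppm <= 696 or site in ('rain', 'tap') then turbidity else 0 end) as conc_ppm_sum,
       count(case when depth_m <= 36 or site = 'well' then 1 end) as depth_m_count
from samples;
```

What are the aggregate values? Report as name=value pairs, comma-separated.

conc_ppm_sum=1075, depth_m_count=6

[conc_ppm_sum: conc_ppm <= 696 or site in ('rain', 'tap')]
sample_id=3: ✓ → 159
sample_id=4: ✓ → 149
sample_id=5: ✓ → 51
sample_id=6: ✓ → 60
sample_id=7: ✓ → 146
sample_id=8: ✓ → 188
sample_id=9: ✓ → 165
sample_id=10: ✓ → 33
sample_id=11: ✓ → 124
conc_ppm_sum = 159 + 149 + 51 + 60 + 146 + 188 + 165 + 33 + 124 = 1075
—
[depth_m_count: depth_m <= 36 or site = 'well']
sample_id=3: ✗
sample_id=4: ✗
sample_id=5: ✓ → 1
sample_id=6: ✓ → 1
sample_id=7: ✗
sample_id=8: ✓ → 1
sample_id=9: ✓ → 1
sample_id=10: ✓ → 1
sample_id=11: ✓ → 1
depth_m_count = COUNT(1, 1, 1, 1, 1, 1) = 6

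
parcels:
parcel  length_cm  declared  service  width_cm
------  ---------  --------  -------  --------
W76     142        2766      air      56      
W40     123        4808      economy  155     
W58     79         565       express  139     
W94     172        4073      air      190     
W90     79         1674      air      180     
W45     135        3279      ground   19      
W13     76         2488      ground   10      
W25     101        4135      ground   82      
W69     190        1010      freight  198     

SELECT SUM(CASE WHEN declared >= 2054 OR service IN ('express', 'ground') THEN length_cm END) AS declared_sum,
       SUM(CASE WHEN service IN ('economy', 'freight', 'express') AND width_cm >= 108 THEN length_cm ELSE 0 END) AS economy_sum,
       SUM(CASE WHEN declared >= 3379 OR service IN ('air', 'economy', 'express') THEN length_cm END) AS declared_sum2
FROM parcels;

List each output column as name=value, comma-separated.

[declared_sum: declared >= 2054 OR service IN ('express', 'ground')]
parcel=W76: ✓ → 142
parcel=W40: ✓ → 123
parcel=W58: ✓ → 79
parcel=W94: ✓ → 172
parcel=W90: ✗
parcel=W45: ✓ → 135
parcel=W13: ✓ → 76
parcel=W25: ✓ → 101
parcel=W69: ✗
declared_sum = 142 + 123 + 79 + 172 + 135 + 76 + 101 = 828
—
[economy_sum: service IN ('economy', 'freight', 'express') AND width_cm >= 108]
parcel=W76: ✗
parcel=W40: ✓ → 123
parcel=W58: ✓ → 79
parcel=W94: ✗
parcel=W90: ✗
parcel=W45: ✗
parcel=W13: ✗
parcel=W25: ✗
parcel=W69: ✓ → 190
economy_sum = 123 + 79 + 190 = 392
—
[declared_sum2: declared >= 3379 OR service IN ('air', 'economy', 'express')]
parcel=W76: ✓ → 142
parcel=W40: ✓ → 123
parcel=W58: ✓ → 79
parcel=W94: ✓ → 172
parcel=W90: ✓ → 79
parcel=W45: ✗
parcel=W13: ✗
parcel=W25: ✓ → 101
parcel=W69: ✗
declared_sum2 = 142 + 123 + 79 + 172 + 79 + 101 = 696

declared_sum=828, economy_sum=392, declared_sum2=696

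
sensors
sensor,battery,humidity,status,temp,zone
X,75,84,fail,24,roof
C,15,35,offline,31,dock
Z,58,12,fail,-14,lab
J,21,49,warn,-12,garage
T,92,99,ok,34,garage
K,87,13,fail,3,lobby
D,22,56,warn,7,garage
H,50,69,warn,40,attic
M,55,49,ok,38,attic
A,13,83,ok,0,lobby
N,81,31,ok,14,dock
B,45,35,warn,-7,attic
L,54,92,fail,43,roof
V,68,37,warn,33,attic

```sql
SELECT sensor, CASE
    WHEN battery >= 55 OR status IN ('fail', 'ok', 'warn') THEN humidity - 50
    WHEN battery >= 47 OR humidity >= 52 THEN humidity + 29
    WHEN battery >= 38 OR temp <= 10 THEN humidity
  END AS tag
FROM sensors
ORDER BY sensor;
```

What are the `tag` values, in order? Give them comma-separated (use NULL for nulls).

33, -15, NULL, 6, 19, -1, -37, 42, -1, -19, 49, -13, 34, -38

sensor=A: battery >= 55 OR status IN ('fail', 'ok', 'warn') → 33
sensor=B: battery >= 55 OR status IN ('fail', 'ok', 'warn') → -15
sensor=C: (no match → NULL) → NULL
sensor=D: battery >= 55 OR status IN ('fail', 'ok', 'warn') → 6
sensor=H: battery >= 55 OR status IN ('fail', 'ok', 'warn') → 19
sensor=J: battery >= 55 OR status IN ('fail', 'ok', 'warn') → -1
sensor=K: battery >= 55 OR status IN ('fail', 'ok', 'warn') → -37
sensor=L: battery >= 55 OR status IN ('fail', 'ok', 'warn') → 42
sensor=M: battery >= 55 OR status IN ('fail', 'ok', 'warn') → -1
sensor=N: battery >= 55 OR status IN ('fail', 'ok', 'warn') → -19
sensor=T: battery >= 55 OR status IN ('fail', 'ok', 'warn') → 49
sensor=V: battery >= 55 OR status IN ('fail', 'ok', 'warn') → -13
sensor=X: battery >= 55 OR status IN ('fail', 'ok', 'warn') → 34
sensor=Z: battery >= 55 OR status IN ('fail', 'ok', 'warn') → -38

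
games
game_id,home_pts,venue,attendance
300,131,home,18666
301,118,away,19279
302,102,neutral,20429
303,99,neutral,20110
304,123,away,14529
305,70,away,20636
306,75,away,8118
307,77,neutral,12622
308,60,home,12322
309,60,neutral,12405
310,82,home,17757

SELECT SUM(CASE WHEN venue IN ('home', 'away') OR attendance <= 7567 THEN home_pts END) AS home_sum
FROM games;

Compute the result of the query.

659

game_id=300: ✓ → 131
game_id=301: ✓ → 118
game_id=302: ✗
game_id=303: ✗
game_id=304: ✓ → 123
game_id=305: ✓ → 70
game_id=306: ✓ → 75
game_id=307: ✗
game_id=308: ✓ → 60
game_id=309: ✗
game_id=310: ✓ → 82
home_sum = 131 + 118 + 123 + 70 + 75 + 60 + 82 = 659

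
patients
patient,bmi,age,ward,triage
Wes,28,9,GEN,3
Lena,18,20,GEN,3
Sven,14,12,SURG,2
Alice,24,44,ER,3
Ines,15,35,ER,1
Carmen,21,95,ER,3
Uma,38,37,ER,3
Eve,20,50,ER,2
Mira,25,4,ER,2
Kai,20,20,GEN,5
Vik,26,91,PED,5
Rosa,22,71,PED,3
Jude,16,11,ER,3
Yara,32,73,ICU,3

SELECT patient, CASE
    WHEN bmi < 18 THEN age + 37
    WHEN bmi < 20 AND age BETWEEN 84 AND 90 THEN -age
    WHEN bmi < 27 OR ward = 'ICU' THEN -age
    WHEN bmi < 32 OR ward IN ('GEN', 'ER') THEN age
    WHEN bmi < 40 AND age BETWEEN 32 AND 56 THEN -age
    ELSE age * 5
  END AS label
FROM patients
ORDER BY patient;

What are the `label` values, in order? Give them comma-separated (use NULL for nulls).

patient=Alice: bmi < 27 OR ward = 'ICU' → -44
patient=Carmen: bmi < 27 OR ward = 'ICU' → -95
patient=Eve: bmi < 27 OR ward = 'ICU' → -50
patient=Ines: bmi < 18 → 72
patient=Jude: bmi < 18 → 48
patient=Kai: bmi < 27 OR ward = 'ICU' → -20
patient=Lena: bmi < 27 OR ward = 'ICU' → -20
patient=Mira: bmi < 27 OR ward = 'ICU' → -4
patient=Rosa: bmi < 27 OR ward = 'ICU' → -71
patient=Sven: bmi < 18 → 49
patient=Uma: bmi < 32 OR ward IN ('GEN', 'ER') → 37
patient=Vik: bmi < 27 OR ward = 'ICU' → -91
patient=Wes: bmi < 32 OR ward IN ('GEN', 'ER') → 9
patient=Yara: bmi < 27 OR ward = 'ICU' → -73

-44, -95, -50, 72, 48, -20, -20, -4, -71, 49, 37, -91, 9, -73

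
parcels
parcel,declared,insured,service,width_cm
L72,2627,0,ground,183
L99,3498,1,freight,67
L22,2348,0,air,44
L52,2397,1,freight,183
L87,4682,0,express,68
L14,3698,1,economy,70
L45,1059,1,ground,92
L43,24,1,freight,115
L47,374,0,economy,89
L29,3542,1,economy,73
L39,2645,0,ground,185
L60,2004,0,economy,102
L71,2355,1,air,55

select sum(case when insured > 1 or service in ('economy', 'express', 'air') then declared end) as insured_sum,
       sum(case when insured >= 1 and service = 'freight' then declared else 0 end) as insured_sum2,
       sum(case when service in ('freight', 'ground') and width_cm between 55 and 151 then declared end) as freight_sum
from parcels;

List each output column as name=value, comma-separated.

insured_sum=19003, insured_sum2=5919, freight_sum=4581

[insured_sum: insured > 1 or service in ('economy', 'express', 'air')]
parcel=L72: ✗
parcel=L99: ✗
parcel=L22: ✓ → 2348
parcel=L52: ✗
parcel=L87: ✓ → 4682
parcel=L14: ✓ → 3698
parcel=L45: ✗
parcel=L43: ✗
parcel=L47: ✓ → 374
parcel=L29: ✓ → 3542
parcel=L39: ✗
parcel=L60: ✓ → 2004
parcel=L71: ✓ → 2355
insured_sum = 2348 + 4682 + 3698 + 374 + 3542 + 2004 + 2355 = 19003
—
[insured_sum2: insured >= 1 and service = 'freight']
parcel=L72: ✗
parcel=L99: ✓ → 3498
parcel=L22: ✗
parcel=L52: ✓ → 2397
parcel=L87: ✗
parcel=L14: ✗
parcel=L45: ✗
parcel=L43: ✓ → 24
parcel=L47: ✗
parcel=L29: ✗
parcel=L39: ✗
parcel=L60: ✗
parcel=L71: ✗
insured_sum2 = 3498 + 2397 + 24 = 5919
—
[freight_sum: service in ('freight', 'ground') and width_cm between 55 and 151]
parcel=L72: ✗
parcel=L99: ✓ → 3498
parcel=L22: ✗
parcel=L52: ✗
parcel=L87: ✗
parcel=L14: ✗
parcel=L45: ✓ → 1059
parcel=L43: ✓ → 24
parcel=L47: ✗
parcel=L29: ✗
parcel=L39: ✗
parcel=L60: ✗
parcel=L71: ✗
freight_sum = 3498 + 1059 + 24 = 4581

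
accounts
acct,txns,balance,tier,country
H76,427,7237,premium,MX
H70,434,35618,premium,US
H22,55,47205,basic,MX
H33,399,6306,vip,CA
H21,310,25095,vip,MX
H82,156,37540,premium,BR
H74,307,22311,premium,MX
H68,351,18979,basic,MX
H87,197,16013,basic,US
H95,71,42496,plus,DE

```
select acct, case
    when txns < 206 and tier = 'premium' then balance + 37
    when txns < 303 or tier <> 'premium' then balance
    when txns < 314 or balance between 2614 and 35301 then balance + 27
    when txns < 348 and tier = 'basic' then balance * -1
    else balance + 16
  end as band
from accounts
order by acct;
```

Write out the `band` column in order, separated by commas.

25095, 47205, 6306, 18979, 35634, 22338, 7264, 37577, 16013, 42496

acct=H21: txns < 303 or tier <> 'premium' → 25095
acct=H22: txns < 303 or tier <> 'premium' → 47205
acct=H33: txns < 303 or tier <> 'premium' → 6306
acct=H68: txns < 303 or tier <> 'premium' → 18979
acct=H70: ELSE → 35634
acct=H74: txns < 314 or balance between 2614 and 35301 → 22338
acct=H76: txns < 314 or balance between 2614 and 35301 → 7264
acct=H82: txns < 206 and tier = 'premium' → 37577
acct=H87: txns < 303 or tier <> 'premium' → 16013
acct=H95: txns < 303 or tier <> 'premium' → 42496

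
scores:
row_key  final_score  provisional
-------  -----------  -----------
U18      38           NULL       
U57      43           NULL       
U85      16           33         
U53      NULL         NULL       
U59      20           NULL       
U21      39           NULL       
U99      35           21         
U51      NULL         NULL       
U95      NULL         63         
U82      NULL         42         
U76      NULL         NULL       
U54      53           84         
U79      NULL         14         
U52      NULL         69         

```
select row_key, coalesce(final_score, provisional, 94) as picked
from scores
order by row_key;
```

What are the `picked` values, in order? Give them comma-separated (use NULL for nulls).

row_key=U18: final_score=38 → 38
row_key=U21: final_score=39 → 39
row_key=U51: final_score=NULL, provisional=NULL, → literal 94 → 94
row_key=U52: final_score=NULL, provisional=69 → 69
row_key=U53: final_score=NULL, provisional=NULL, → literal 94 → 94
row_key=U54: final_score=53 → 53
row_key=U57: final_score=43 → 43
row_key=U59: final_score=20 → 20
row_key=U76: final_score=NULL, provisional=NULL, → literal 94 → 94
row_key=U79: final_score=NULL, provisional=14 → 14
row_key=U82: final_score=NULL, provisional=42 → 42
row_key=U85: final_score=16 → 16
row_key=U95: final_score=NULL, provisional=63 → 63
row_key=U99: final_score=35 → 35

38, 39, 94, 69, 94, 53, 43, 20, 94, 14, 42, 16, 63, 35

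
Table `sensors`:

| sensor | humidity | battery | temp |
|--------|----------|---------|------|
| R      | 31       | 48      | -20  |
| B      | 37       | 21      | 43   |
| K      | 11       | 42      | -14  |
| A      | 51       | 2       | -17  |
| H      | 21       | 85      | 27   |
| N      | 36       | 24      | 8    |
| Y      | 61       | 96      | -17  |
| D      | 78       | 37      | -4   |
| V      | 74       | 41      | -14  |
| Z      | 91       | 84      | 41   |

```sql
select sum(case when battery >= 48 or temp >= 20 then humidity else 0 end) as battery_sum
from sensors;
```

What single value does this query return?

sensor=R: ✓ → 31
sensor=B: ✓ → 37
sensor=K: ✗
sensor=A: ✗
sensor=H: ✓ → 21
sensor=N: ✗
sensor=Y: ✓ → 61
sensor=D: ✗
sensor=V: ✗
sensor=Z: ✓ → 91
battery_sum = 31 + 37 + 21 + 61 + 91 = 241

241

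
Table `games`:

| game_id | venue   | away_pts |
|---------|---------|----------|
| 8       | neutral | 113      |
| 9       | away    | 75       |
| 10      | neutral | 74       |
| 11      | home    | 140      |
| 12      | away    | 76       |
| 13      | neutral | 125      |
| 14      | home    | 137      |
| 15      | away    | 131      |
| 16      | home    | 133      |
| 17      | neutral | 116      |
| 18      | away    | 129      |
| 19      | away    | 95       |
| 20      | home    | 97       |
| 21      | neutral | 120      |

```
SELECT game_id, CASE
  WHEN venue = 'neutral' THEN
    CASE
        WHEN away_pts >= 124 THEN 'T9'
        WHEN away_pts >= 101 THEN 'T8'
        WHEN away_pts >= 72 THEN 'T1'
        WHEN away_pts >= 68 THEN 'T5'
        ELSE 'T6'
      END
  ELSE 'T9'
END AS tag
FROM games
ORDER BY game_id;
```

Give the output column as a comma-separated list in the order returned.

T8, T9, T1, T9, T9, T9, T9, T9, T9, T8, T9, T9, T9, T8

game_id=8: venue='neutral' → inner[away_pts >= 101] → T8
game_id=9: venue='away' → outer ELSE → T9
game_id=10: venue='neutral' → inner[away_pts >= 72] → T1
game_id=11: venue='home' → outer ELSE → T9
game_id=12: venue='away' → outer ELSE → T9
game_id=13: venue='neutral' → inner[away_pts >= 124] → T9
game_id=14: venue='home' → outer ELSE → T9
game_id=15: venue='away' → outer ELSE → T9
game_id=16: venue='home' → outer ELSE → T9
game_id=17: venue='neutral' → inner[away_pts >= 101] → T8
game_id=18: venue='away' → outer ELSE → T9
game_id=19: venue='away' → outer ELSE → T9
game_id=20: venue='home' → outer ELSE → T9
game_id=21: venue='neutral' → inner[away_pts >= 101] → T8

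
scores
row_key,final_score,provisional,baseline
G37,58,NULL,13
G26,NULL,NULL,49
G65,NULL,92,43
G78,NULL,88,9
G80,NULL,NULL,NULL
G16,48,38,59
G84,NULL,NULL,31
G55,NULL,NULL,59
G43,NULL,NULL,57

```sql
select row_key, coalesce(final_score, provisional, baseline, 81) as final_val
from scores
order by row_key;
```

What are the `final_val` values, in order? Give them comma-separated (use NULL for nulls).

row_key=G16: final_score=48 → 48
row_key=G26: final_score=NULL, provisional=NULL, baseline=49 → 49
row_key=G37: final_score=58 → 58
row_key=G43: final_score=NULL, provisional=NULL, baseline=57 → 57
row_key=G55: final_score=NULL, provisional=NULL, baseline=59 → 59
row_key=G65: final_score=NULL, provisional=92 → 92
row_key=G78: final_score=NULL, provisional=88 → 88
row_key=G80: final_score=NULL, provisional=NULL, baseline=NULL, → literal 81 → 81
row_key=G84: final_score=NULL, provisional=NULL, baseline=31 → 31

48, 49, 58, 57, 59, 92, 88, 81, 31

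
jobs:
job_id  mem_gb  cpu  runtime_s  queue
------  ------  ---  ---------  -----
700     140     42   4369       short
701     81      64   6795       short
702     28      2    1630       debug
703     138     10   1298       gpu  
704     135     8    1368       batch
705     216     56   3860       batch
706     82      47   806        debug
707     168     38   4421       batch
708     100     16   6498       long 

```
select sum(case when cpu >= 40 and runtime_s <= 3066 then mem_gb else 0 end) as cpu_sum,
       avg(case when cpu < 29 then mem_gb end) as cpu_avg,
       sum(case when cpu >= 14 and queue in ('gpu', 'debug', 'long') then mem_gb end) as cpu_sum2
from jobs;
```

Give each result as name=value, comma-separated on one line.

cpu_sum=82, cpu_avg=100.25, cpu_sum2=182

[cpu_sum: cpu >= 40 and runtime_s <= 3066]
job_id=700: ✗
job_id=701: ✗
job_id=702: ✗
job_id=703: ✗
job_id=704: ✗
job_id=705: ✗
job_id=706: ✓ → 82
job_id=707: ✗
job_id=708: ✗
cpu_sum = 82
—
[cpu_avg: cpu < 29]
job_id=700: ✗
job_id=701: ✗
job_id=702: ✓ → 28
job_id=703: ✓ → 138
job_id=704: ✓ → 135
job_id=705: ✗
job_id=706: ✗
job_id=707: ✗
job_id=708: ✓ → 100
cpu_avg = (28 + 138 + 135 + 100) / 4 = 100.25
—
[cpu_sum2: cpu >= 14 and queue in ('gpu', 'debug', 'long')]
job_id=700: ✗
job_id=701: ✗
job_id=702: ✗
job_id=703: ✗
job_id=704: ✗
job_id=705: ✗
job_id=706: ✓ → 82
job_id=707: ✗
job_id=708: ✓ → 100
cpu_sum2 = 82 + 100 = 182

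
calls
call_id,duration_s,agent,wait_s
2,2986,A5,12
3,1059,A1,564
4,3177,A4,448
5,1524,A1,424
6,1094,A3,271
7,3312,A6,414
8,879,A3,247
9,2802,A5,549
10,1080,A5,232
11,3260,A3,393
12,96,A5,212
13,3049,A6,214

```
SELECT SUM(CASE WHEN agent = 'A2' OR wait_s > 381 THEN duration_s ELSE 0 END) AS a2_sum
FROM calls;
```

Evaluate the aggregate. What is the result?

15134

call_id=2: ✗
call_id=3: ✓ → 1059
call_id=4: ✓ → 3177
call_id=5: ✓ → 1524
call_id=6: ✗
call_id=7: ✓ → 3312
call_id=8: ✗
call_id=9: ✓ → 2802
call_id=10: ✗
call_id=11: ✓ → 3260
call_id=12: ✗
call_id=13: ✗
a2_sum = 1059 + 3177 + 1524 + 3312 + 2802 + 3260 = 15134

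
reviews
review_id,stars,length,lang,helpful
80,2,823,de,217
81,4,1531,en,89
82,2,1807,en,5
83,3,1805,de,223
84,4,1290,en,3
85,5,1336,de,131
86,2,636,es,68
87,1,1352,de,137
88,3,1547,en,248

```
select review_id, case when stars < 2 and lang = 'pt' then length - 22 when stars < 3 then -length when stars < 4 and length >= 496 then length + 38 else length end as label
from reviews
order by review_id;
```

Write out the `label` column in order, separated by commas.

-823, 1531, -1807, 1843, 1290, 1336, -636, -1352, 1585

review_id=80: stars < 3 → -823
review_id=81: ELSE → 1531
review_id=82: stars < 3 → -1807
review_id=83: stars < 4 and length >= 496 → 1843
review_id=84: ELSE → 1290
review_id=85: ELSE → 1336
review_id=86: stars < 3 → -636
review_id=87: stars < 3 → -1352
review_id=88: stars < 4 and length >= 496 → 1585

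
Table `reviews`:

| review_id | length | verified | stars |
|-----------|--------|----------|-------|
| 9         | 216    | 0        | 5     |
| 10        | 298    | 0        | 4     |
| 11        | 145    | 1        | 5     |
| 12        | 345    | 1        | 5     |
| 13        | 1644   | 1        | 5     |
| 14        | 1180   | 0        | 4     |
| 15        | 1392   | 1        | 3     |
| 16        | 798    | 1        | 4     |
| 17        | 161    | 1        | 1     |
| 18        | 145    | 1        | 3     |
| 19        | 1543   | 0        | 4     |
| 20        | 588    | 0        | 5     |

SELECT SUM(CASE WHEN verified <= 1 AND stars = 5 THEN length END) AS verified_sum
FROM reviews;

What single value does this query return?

review_id=9: ✓ → 216
review_id=10: ✗
review_id=11: ✓ → 145
review_id=12: ✓ → 345
review_id=13: ✓ → 1644
review_id=14: ✗
review_id=15: ✗
review_id=16: ✗
review_id=17: ✗
review_id=18: ✗
review_id=19: ✗
review_id=20: ✓ → 588
verified_sum = 216 + 145 + 345 + 1644 + 588 = 2938

2938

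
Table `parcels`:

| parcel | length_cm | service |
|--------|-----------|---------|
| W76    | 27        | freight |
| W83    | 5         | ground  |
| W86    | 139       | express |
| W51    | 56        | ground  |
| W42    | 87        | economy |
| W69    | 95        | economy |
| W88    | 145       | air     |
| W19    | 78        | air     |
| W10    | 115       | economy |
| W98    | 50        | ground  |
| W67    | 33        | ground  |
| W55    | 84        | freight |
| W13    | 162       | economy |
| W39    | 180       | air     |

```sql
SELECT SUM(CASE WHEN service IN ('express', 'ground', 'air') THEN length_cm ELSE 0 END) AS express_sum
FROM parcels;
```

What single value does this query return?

686

parcel=W76: ✗
parcel=W83: ✓ → 5
parcel=W86: ✓ → 139
parcel=W51: ✓ → 56
parcel=W42: ✗
parcel=W69: ✗
parcel=W88: ✓ → 145
parcel=W19: ✓ → 78
parcel=W10: ✗
parcel=W98: ✓ → 50
parcel=W67: ✓ → 33
parcel=W55: ✗
parcel=W13: ✗
parcel=W39: ✓ → 180
express_sum = 5 + 139 + 56 + 145 + 78 + 50 + 33 + 180 = 686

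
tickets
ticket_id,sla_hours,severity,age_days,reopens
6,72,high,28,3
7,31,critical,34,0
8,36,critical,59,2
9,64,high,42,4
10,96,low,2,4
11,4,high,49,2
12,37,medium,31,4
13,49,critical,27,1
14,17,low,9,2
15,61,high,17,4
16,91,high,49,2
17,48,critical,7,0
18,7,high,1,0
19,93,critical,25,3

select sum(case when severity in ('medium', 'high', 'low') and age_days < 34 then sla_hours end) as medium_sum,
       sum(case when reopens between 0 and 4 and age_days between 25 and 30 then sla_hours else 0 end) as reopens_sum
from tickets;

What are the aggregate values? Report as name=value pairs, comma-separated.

medium_sum=290, reopens_sum=214

[medium_sum: severity in ('medium', 'high', 'low') and age_days < 34]
ticket_id=6: ✓ → 72
ticket_id=7: ✗
ticket_id=8: ✗
ticket_id=9: ✗
ticket_id=10: ✓ → 96
ticket_id=11: ✗
ticket_id=12: ✓ → 37
ticket_id=13: ✗
ticket_id=14: ✓ → 17
ticket_id=15: ✓ → 61
ticket_id=16: ✗
ticket_id=17: ✗
ticket_id=18: ✓ → 7
ticket_id=19: ✗
medium_sum = 72 + 96 + 37 + 17 + 61 + 7 = 290
—
[reopens_sum: reopens between 0 and 4 and age_days between 25 and 30]
ticket_id=6: ✓ → 72
ticket_id=7: ✗
ticket_id=8: ✗
ticket_id=9: ✗
ticket_id=10: ✗
ticket_id=11: ✗
ticket_id=12: ✗
ticket_id=13: ✓ → 49
ticket_id=14: ✗
ticket_id=15: ✗
ticket_id=16: ✗
ticket_id=17: ✗
ticket_id=18: ✗
ticket_id=19: ✓ → 93
reopens_sum = 72 + 49 + 93 = 214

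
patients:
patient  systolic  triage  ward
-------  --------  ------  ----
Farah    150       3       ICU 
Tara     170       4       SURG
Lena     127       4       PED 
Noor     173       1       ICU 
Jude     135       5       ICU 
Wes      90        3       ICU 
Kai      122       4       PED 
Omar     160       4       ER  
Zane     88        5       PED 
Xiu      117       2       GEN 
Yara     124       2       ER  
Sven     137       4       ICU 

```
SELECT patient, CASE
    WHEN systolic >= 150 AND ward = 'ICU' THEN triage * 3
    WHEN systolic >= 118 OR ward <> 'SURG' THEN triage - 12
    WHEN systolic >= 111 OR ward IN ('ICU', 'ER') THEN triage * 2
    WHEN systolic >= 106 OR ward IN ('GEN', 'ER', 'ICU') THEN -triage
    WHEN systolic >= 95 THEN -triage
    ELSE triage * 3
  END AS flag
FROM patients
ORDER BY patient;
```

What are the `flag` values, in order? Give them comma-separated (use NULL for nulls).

9, -7, -8, -8, 3, -8, -8, -8, -9, -10, -10, -7

patient=Farah: systolic >= 150 AND ward = 'ICU' → 9
patient=Jude: systolic >= 118 OR ward <> 'SURG' → -7
patient=Kai: systolic >= 118 OR ward <> 'SURG' → -8
patient=Lena: systolic >= 118 OR ward <> 'SURG' → -8
patient=Noor: systolic >= 150 AND ward = 'ICU' → 3
patient=Omar: systolic >= 118 OR ward <> 'SURG' → -8
patient=Sven: systolic >= 118 OR ward <> 'SURG' → -8
patient=Tara: systolic >= 118 OR ward <> 'SURG' → -8
patient=Wes: systolic >= 118 OR ward <> 'SURG' → -9
patient=Xiu: systolic >= 118 OR ward <> 'SURG' → -10
patient=Yara: systolic >= 118 OR ward <> 'SURG' → -10
patient=Zane: systolic >= 118 OR ward <> 'SURG' → -7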